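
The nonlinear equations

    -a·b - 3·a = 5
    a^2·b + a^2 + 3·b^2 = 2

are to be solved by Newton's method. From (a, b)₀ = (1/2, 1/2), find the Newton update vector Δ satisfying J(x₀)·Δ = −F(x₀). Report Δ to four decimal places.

At (1/2, 1/2): F = (-6.7500, -0.8750).
Jacobian J = [[-b - 3, -a], [2·a·b + 2·a, a^2 + 6·b]].
At the point, J = [[-3.5000, -0.5000], [1.5000, 3.2500]] (det J = -10.6250).
Solving J·Δ = −F gives Δ = (-2.1059, 1.2412).

(-2.1059, 1.2412)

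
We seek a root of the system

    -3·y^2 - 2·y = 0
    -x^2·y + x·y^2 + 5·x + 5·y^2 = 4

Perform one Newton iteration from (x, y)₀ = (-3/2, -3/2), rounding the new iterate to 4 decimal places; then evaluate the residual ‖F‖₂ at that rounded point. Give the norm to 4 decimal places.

At (-3/2, -3/2): F = (-3.7500, -0.2500).
Jacobian J = [[0, -6·y - 2], [-2·x·y + y^2 + 5, -x^2 + 2·x·y + 10·y]].
At the point, J = [[0.0000, 7.0000], [2.7500, -12.7500]] (det J = -19.2500).
Solving J·Δ = −F gives Δ = (2.5747, 0.5357).
Then the next iterate is (x, y)₁ = (1.0747, -0.9643).
Re-evaluating at (1.0747, -0.9643): F = (-0.861023, 8.135956), so ‖F‖₂ = 8.1814.

8.1814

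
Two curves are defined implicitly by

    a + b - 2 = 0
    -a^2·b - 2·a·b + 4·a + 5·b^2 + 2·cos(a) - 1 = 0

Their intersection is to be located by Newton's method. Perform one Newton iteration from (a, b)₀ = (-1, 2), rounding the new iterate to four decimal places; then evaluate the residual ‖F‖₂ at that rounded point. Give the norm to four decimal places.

At (-1, 2): F = (-1.0000, 18.080605).
Jacobian J = [[1, 1], [-2·a·b - 2·b - 2·sin(a) + 4, -a^2 - 2·a + 10·b]].
At the point, J = [[1.0000, 1.0000], [5.682942, 21.0000]] (det J = 15.317058).
Solving J·Δ = −F gives Δ = (2.5514, -1.5514).
Then the next iterate is (a, b)₁ = (1.5514, 0.4486).
Re-evaluating at (1.5514, 0.4486): F = (0.0000, 3.778975), so ‖F‖₂ = 3.7790.

3.7790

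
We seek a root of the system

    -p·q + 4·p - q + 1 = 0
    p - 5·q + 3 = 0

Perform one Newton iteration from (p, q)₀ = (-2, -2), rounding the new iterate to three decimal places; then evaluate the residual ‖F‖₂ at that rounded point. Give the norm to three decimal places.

2.653

At (-2, -2): F = (-9.000, 11.000).
Jacobian J = [[-q + 4, -p - 1], [1, -5]].
At the point, J = [[6.000, 1.000], [1.000, -5.000]] (det J = -31.000).
Solving J·Δ = −F gives Δ = (1.097, 2.419).
Then the next iterate is (p, q)₁ = (-0.903, 0.419).
Re-evaluating at (-0.903, 0.419): F = (-2.65264, 0.002), so ‖F‖₂ = 2.653.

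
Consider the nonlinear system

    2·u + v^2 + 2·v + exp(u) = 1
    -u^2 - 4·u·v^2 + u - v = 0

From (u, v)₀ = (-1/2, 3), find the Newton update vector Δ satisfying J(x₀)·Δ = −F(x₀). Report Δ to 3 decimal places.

(-0.119, -1.662)

At (-1/2, 3): F = (13.60653, 14.250).
Jacobian J = [[exp(u) + 2, 2·v + 2], [-2·u - 4·v^2 + 1, -8·u·v - 1]].
At the point, J = [[2.60653, 8.000], [-34.000, 11.000]] (det J = 300.67184).
Solving J·Δ = −F gives Δ = (-0.119, -1.662).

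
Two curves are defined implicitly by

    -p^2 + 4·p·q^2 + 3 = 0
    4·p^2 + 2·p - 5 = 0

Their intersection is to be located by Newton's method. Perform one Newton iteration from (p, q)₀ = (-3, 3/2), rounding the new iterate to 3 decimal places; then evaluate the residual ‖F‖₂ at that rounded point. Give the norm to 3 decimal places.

10.210

At (-3, 3/2): F = (-33.000, 25.000).
Jacobian J = [[-2·p + 4·q^2, 8·p·q], [8·p + 2, 0]].
At the point, J = [[15.000, -36.000], [-22.000, 0.000]] (det J = -792.000).
Solving J·Δ = −F gives Δ = (1.136, -0.443).
Then the next iterate is (p, q)₁ = (-1.864, 1.057).
Re-evaluating at (-1.864, 1.057): F = (-8.80470, 5.16998), so ‖F‖₂ = 10.210.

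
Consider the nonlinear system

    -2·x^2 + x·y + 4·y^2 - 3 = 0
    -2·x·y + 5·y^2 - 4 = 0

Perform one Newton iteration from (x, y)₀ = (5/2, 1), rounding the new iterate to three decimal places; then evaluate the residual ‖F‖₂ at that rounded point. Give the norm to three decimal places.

At (5/2, 1): F = (-9.000, -4.000).
Jacobian J = [[-4·x + y, x + 8·y], [-2·y, -2·x + 10·y]].
At the point, J = [[-9.000, 10.500], [-2.000, 5.000]] (det J = -24.000).
Solving J·Δ = −F gives Δ = (-0.125, 0.750).
Then the next iterate is (x, y)₁ = (2.375, 1.750).
Re-evaluating at (2.375, 1.750): F = (2.125, 3.000), so ‖F‖₂ = 3.676.

3.676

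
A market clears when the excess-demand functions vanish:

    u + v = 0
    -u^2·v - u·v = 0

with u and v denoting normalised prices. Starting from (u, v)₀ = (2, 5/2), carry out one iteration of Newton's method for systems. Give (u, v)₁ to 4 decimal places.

(3.8462, -3.8462)

At (2, 5/2): F = (4.5000, -15.0000).
Jacobian J = [[1, 1], [-2·u·v - v, -u^2 - u]].
At the point, J = [[1.0000, 1.0000], [-12.5000, -6.0000]] (det J = 6.5000).
Solving J·Δ = −F gives Δ = (1.8462, -6.3462).
Then the next iterate is (u, v)₁ = (3.8462, -3.8462).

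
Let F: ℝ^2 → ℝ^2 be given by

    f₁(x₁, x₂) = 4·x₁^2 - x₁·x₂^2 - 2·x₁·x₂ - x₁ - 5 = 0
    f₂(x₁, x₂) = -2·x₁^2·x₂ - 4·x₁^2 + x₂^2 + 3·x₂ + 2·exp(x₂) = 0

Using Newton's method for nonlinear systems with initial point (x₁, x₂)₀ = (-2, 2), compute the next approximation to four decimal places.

At (-2, 2): F = (29.0000, -7.221888).
Jacobian J = [[8·x₁ - x₂^2 - 2·x₂ - 1, -2·x₁·x₂ - 2·x₁], [-4·x₁·x₂ - 8·x₁, -2·x₁^2 + 2·x₂ + 2·exp(x₂) + 3]].
At the point, J = [[-25.0000, 12.0000], [32.0000, 13.778112]] (det J = -728.452805).
Solving J·Δ = −F gives Δ = (0.6675, -1.0261).
Then the next iterate is (x₁, x₂)₁ = (-1.3325, 0.9739).

(-1.3325, 0.9739)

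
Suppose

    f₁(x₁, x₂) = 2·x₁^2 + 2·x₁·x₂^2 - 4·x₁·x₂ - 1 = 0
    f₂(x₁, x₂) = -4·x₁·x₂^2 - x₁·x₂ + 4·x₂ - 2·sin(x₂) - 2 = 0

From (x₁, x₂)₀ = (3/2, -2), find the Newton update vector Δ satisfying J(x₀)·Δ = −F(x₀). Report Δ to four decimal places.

(-0.6481, 0.7357)

At (3/2, -2): F = (27.5000, -29.181405).
Jacobian J = [[4·x₁ + 2·x₂^2 - 4·x₂, 4·x₁·x₂ - 4·x₁], [-4·x₂^2 - x₂, -8·x₁·x₂ - x₁ - 2·cos(x₂) + 4]].
At the point, J = [[22.0000, -18.0000], [-14.0000, 27.332294]] (det J = 349.310461).
Solving J·Δ = −F gives Δ = (-0.6481, 0.7357).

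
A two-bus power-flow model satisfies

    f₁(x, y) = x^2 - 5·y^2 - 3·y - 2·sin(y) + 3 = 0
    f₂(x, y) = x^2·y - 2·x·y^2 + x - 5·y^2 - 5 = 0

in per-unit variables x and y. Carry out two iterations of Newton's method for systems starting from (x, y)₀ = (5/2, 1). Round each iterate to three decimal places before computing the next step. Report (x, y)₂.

(-1.481, -0.888)

At (5/2, 1): F = (-0.43294, -6.250).
Jacobian J = [[2·x, -10·y - 2·cos(y) - 3], [2·x·y - 2·y^2 + 1, x^2 - 4·x·y - 10·y]].
At the point, J = [[5.000, -14.08060], [4.000, -13.750]] (det J = -12.42758).
Solving J·Δ = −F gives Δ = (-6.602, -2.375).
Then the next iterate is (x, y)₁ = (-4.102, -1.375).
Round to (-4.102, -1.375) and repeat: F = (16.46007, -26.18074), J = [[-8.204, 10.36090], [8.49925, 8.01540]].
Δ = (2.621, 0.487), so (x, y)₂ = (-1.481, -0.888).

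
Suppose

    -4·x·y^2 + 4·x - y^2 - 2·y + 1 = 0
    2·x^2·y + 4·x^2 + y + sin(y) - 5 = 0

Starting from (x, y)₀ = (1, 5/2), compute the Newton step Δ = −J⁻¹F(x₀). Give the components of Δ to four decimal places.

At (1, 5/2): F = (-31.2500, 7.098472).
Jacobian J = [[-4·y^2 + 4, -8·x·y - 2·y - 2], [4·x·y + 8·x, 2·x^2 + cos(y) + 1]].
At the point, J = [[-21.0000, -27.0000], [18.0000, 2.198856]] (det J = 439.824016).
Solving J·Δ = −F gives Δ = (-0.2795, -0.9400).

(-0.2795, -0.9400)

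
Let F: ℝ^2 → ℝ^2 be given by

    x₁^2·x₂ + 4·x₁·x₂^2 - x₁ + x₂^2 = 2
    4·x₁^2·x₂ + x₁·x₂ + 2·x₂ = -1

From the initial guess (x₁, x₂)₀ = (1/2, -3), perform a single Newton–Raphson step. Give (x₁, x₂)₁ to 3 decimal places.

(-0.054, -2.661)

At (1/2, -3): F = (23.750, -9.500).
Jacobian J = [[2·x₁·x₂ + 4·x₂^2 - 1, x₁^2 + 8·x₁·x₂ + 2·x₂], [8·x₁·x₂ + x₂, 4·x₁^2 + x₁ + 2]].
At the point, J = [[32.000, -17.750], [-15.000, 3.500]] (det J = -154.250).
Solving J·Δ = −F gives Δ = (-0.554, 0.339).
Then the next iterate is (x₁, x₂)₁ = (-0.054, -2.661).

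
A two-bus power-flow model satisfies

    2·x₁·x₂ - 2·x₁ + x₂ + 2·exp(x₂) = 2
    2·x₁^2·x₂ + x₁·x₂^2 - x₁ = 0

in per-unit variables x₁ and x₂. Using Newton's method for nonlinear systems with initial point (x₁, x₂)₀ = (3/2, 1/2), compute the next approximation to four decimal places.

(1.2134, 0.4200)

At (3/2, 1/2): F = (0.297443, 1.1250).
Jacobian J = [[2·x₂ - 2, 2·x₁ + 2·exp(x₂) + 1], [4·x₁·x₂ + x₂^2 - 1, 2·x₁^2 + 2·x₁·x₂]].
At the point, J = [[-1.0000, 7.297443], [2.2500, 6.0000]] (det J = -22.419246).
Solving J·Δ = −F gives Δ = (-0.2866, -0.0800).
Then the next iterate is (x₁, x₂)₁ = (1.2134, 0.4200).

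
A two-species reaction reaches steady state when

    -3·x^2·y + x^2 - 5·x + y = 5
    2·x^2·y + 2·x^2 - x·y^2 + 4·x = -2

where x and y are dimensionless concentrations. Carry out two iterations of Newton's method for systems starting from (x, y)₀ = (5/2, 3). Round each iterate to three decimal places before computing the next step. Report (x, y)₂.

(0.500, 1.745)

At (5/2, 3): F = (-64.500, 39.500).
Jacobian J = [[-6·x·y + 2·x - 5, -3·x^2 + 1], [4·x·y + 4·x - y^2 + 4, 2·x^2 - 2·x·y]].
At the point, J = [[-45.000, -17.750], [35.000, -2.500]] (det J = 733.750).
Solving J·Δ = −F gives Δ = (-1.175, -0.654).
Then the next iterate is (x, y)₁ = (1.325, 2.346).
Round to (1.325, 2.346) and repeat: F = (-19.87946, 11.75622), J = [[-21.00070, -4.26687], [16.23008, -2.70565]].
Δ = (-0.825, -0.601), so (x, y)₂ = (0.500, 1.745).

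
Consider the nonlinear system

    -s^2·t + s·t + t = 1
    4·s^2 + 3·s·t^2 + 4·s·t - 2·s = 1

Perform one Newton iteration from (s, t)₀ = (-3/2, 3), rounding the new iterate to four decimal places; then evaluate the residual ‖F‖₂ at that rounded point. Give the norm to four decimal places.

14.3893

At (-3/2, 3): F = (-9.2500, -47.5000).
Jacobian J = [[-2·s·t + t, -s^2 + s + 1], [8·s + 3·t^2 + 4·t - 2, 6·s·t + 4·s]].
At the point, J = [[12.0000, -2.7500], [25.0000, -33.0000]] (det J = -327.2500).
Solving J·Δ = −F gives Δ = (0.5336, -1.0351).
Then the next iterate is (s, t)₁ = (-0.9664, 1.9649).
Re-evaluating at (-0.9664, 1.9649): F = (-2.769056, -14.120326), so ‖F‖₂ = 14.3893.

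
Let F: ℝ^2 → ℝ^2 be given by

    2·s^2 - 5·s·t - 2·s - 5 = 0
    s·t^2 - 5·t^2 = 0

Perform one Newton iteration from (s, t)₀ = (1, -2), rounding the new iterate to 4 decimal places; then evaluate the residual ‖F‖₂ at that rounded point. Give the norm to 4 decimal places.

4.0000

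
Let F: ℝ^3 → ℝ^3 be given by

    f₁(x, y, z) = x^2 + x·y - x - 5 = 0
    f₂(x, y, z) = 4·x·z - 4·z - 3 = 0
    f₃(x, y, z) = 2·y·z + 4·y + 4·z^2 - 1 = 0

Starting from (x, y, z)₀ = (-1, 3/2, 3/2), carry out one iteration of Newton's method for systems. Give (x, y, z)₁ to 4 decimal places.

At (-1, 3/2, 3/2): F = (-4.5000, -15.0000, 18.5000).
Jacobian J = [[2·x + y - 1, x, 0], [4·z, 0, 4·x - 4], [0, 2·z + 4, 2·y + 8·z]].
At the point, J = [[-1.5000, -1.0000, 0.0000], [6.0000, 0.0000, -8.0000], [0.0000, 7.0000, 15.0000]] (det J = 6.0000).
Solving J·Δ = −F gives Δ = (54.8333, -86.7500, 39.2500).
Then the next iterate is (x, y, z)₁ = (53.8333, -85.2500, 40.7500).

(53.8333, -85.2500, 40.7500)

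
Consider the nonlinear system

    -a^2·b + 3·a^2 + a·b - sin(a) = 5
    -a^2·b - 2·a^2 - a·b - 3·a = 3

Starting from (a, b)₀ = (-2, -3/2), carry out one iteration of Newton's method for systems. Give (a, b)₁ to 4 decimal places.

At (-2, -3/2): F = (16.909297, -2.0000).
Jacobian J = [[-2·a·b + 6·a + b - cos(a), -a^2 + a], [-2·a·b - 4·a - b - 3, -a^2 - a]].
At the point, J = [[-19.083853, -6.0000], [0.5000, -2.0000]] (det J = 41.167706).
Solving J·Δ = −F gives Δ = (1.1130, -0.7218).
Then the next iterate is (a, b)₁ = (-0.8870, -2.2218).

(-0.8870, -2.2218)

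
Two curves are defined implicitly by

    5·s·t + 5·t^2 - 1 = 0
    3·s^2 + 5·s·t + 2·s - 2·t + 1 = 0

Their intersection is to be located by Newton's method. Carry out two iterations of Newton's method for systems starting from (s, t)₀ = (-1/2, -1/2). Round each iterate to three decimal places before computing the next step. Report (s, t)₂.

(-1.154, 0.646)

At (-1/2, -1/2): F = (1.500, 3.000).
Jacobian J = [[5·t, 5·s + 10·t], [6·s + 5·t + 2, 5·s - 2]].
At the point, J = [[-2.500, -7.500], [-3.500, -4.500]] (det J = -15.000).
Solving J·Δ = −F gives Δ = (1.050, -0.150).
Then the next iterate is (s, t)₁ = (0.550, -0.650).
Round to (0.550, -0.650) and repeat: F = (-0.675, 2.520), J = [[-3.250, -3.750], [2.050, 0.750]].
Δ = (-1.704, 1.296), so (s, t)₂ = (-1.154, 0.646).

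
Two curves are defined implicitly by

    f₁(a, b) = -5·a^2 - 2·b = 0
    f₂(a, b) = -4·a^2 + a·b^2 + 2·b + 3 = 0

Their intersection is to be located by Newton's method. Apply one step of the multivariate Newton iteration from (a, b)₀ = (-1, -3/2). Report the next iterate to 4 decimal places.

(-0.6809, -0.9043)

At (-1, -3/2): F = (-2.0000, -6.2500).
Jacobian J = [[-10·a, -2], [-8·a + b^2, 2·a·b + 2]].
At the point, J = [[10.0000, -2.0000], [10.2500, 5.0000]] (det J = 70.5000).
Solving J·Δ = −F gives Δ = (0.3191, 0.5957).
Then the next iterate is (a, b)₁ = (-0.6809, -0.9043).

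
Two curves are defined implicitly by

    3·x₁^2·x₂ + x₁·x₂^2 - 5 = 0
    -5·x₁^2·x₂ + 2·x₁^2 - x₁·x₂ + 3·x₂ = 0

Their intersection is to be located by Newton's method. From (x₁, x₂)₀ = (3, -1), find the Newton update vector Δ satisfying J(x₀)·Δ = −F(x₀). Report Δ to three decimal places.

At (3, -1): F = (-29.000, 63.000).
Jacobian J = [[6·x₁·x₂ + x₂^2, 3·x₁^2 + 2·x₁·x₂], [-10·x₁·x₂ + 4·x₁ - x₂, -5·x₁^2 - x₁ + 3]].
At the point, J = [[-17.000, 21.000], [43.000, -45.000]] (det J = -138.000).
Solving J·Δ = −F gives Δ = (-0.130, 1.275).

(-0.130, 1.275)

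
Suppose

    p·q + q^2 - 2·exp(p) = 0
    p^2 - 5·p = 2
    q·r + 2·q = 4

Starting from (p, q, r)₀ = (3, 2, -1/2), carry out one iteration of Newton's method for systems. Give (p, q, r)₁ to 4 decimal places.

(11.0000, 49.9342, -35.9507)

At (3, 2, -1/2): F = (-30.171074, -8.0000, -1.0000).
Jacobian J = [[q - 2·exp(p), p + 2·q, 0], [2·p - 5, 0, 0], [0, r + 2, q]].
At the point, J = [[-38.171074, 7.0000, 0.0000], [1.0000, 0.0000, 0.0000], [0.0000, 1.5000, 2.0000]] (det J = -14.0000).
Solving J·Δ = −F gives Δ = (8.0000, 47.9342, -35.4507).
Then the next iterate is (p, q, r)₁ = (11.0000, 49.9342, -35.9507).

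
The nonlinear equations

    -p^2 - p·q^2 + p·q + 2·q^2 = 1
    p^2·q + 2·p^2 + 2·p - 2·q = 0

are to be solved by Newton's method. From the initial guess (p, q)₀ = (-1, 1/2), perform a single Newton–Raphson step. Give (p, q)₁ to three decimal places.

At (-1, 1/2): F = (-1.750, -0.500).
Jacobian J = [[-2·p - q^2 + q, -2·p·q + p + 4·q], [2·p·q + 4·p + 2, p^2 - 2]].
At the point, J = [[2.250, 2.000], [-3.000, -1.000]] (det J = 3.750).
Solving J·Δ = −F gives Δ = (-0.733, 1.700).
Then the next iterate is (p, q)₁ = (-1.733, 2.200).

(-1.733, 2.200)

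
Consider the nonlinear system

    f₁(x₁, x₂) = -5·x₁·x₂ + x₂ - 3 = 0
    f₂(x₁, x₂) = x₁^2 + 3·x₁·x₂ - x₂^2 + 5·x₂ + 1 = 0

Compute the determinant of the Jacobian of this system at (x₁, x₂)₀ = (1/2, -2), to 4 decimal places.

97.5000

J = [[-5·x₂, -5·x₁ + 1], [2·x₁ + 3·x₂, 3·x₁ - 2·x₂ + 5]].
At the point, J = [[10.0000, -1.5000], [-5.0000, 10.5000]].
det J = 97.5000.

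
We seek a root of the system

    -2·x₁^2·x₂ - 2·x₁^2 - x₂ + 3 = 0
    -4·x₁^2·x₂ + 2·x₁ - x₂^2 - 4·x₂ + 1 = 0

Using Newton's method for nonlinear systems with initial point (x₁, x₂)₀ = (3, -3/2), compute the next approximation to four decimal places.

(1.5385, -1.2510)

At (3, -3/2): F = (13.5000, 64.7500).
Jacobian J = [[-4·x₁·x₂ - 4·x₁, -2·x₁^2 - 1], [-8·x₁·x₂ + 2, -4·x₁^2 - 2·x₂ - 4]].
At the point, J = [[6.0000, -19.0000], [38.0000, -37.0000]] (det J = 500.0000).
Solving J·Δ = −F gives Δ = (-1.4615, 0.2490).
Then the next iterate is (x₁, x₂)₁ = (1.5385, -1.2510).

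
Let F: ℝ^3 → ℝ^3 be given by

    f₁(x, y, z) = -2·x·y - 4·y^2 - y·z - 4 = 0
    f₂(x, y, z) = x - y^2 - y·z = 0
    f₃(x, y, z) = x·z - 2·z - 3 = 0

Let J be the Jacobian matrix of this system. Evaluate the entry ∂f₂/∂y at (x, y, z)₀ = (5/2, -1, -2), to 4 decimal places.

4.0000

∂f₂/∂y = -2·y - z.
At (5/2, -1, -2) this is 4.0000.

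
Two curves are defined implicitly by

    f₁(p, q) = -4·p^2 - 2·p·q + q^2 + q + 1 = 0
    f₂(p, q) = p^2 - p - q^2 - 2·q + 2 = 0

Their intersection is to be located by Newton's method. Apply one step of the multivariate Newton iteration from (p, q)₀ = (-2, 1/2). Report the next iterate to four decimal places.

(-2.2500, 3.1667)

At (-2, 1/2): F = (-12.2500, 6.7500).
Jacobian J = [[-8·p - 2·q, -2·p + 2·q + 1], [2·p - 1, -2·q - 2]].
At the point, J = [[15.0000, 6.0000], [-5.0000, -3.0000]] (det J = -15.0000).
Solving J·Δ = −F gives Δ = (-0.2500, 2.6667).
Then the next iterate is (p, q)₁ = (-2.2500, 3.1667).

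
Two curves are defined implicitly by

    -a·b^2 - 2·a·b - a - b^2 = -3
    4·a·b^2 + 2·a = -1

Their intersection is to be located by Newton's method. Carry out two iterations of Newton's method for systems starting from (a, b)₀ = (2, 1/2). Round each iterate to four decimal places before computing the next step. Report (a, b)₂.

(-2.0904, 3.5572)

At (2, 1/2): F = (-1.7500, 7.0000).
Jacobian J = [[-b^2 - 2·b - 1, -2·a·b - 2·a - 2·b], [4·b^2 + 2, 8·a·b]].
At the point, J = [[-2.2500, -7.0000], [3.0000, 8.0000]] (det J = 3.0000).
Solving J·Δ = −F gives Δ = (-11.6667, 3.5000).
Then the next iterate is (a, b)₁ = (-9.6667, 4.0000).
Round to (-9.6667, 4.0000) and repeat: F = (228.6675, -637.0022), J = [[-25.0000, 88.6670], [66.0000, -309.3344]].
Δ = (7.5763, -0.4428), so (a, b)₂ = (-2.0904, 3.5572).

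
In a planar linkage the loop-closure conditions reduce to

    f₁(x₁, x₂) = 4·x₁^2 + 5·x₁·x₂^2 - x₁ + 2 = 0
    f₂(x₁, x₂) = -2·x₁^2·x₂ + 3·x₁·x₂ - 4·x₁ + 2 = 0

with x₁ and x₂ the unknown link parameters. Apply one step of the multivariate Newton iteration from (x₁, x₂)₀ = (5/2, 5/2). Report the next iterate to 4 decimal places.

(1.7969, 1.4233)

At (5/2, 5/2): F = (102.6250, -20.5000).
Jacobian J = [[8·x₁ + 5·x₂^2 - 1, 10·x₁·x₂], [-4·x₁·x₂ + 3·x₂ - 4, -2·x₁^2 + 3·x₁]].
At the point, J = [[50.2500, 62.5000], [-21.5000, -5.0000]] (det J = 1092.5000).
Solving J·Δ = −F gives Δ = (-0.7031, -1.0767).
Then the next iterate is (x₁, x₂)₁ = (1.7969, 1.4233).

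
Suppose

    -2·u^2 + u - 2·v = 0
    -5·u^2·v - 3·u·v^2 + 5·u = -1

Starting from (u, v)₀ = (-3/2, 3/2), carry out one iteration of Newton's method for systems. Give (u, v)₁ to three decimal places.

At (-3/2, 3/2): F = (-9.000, -13.250).
Jacobian J = [[-4·u + 1, -2], [-10·u·v - 3·v^2 + 5, -5·u^2 - 6·u·v]].
At the point, J = [[7.000, -2.000], [20.750, 2.250]] (det J = 57.250).
Solving J·Δ = −F gives Δ = (0.817, -1.642).
Then the next iterate is (u, v)₁ = (-0.683, -0.142).

(-0.683, -0.142)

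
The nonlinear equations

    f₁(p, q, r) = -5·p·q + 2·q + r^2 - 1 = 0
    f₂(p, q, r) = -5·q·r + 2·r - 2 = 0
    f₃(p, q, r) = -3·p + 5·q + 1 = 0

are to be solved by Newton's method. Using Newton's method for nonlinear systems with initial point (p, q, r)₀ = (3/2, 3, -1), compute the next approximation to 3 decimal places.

At (3/2, 3, -1): F = (-16.500, 11.000, 11.500).
Jacobian J = [[-5·q, -5·p + 2, 2·r], [0, -5·r, -5·q + 2], [-3, 5, 0]].
At the point, J = [[-15.000, -5.500, -2.000], [0.000, 5.000, -13.000], [-3.000, 5.000, 0.000]] (det J = -1219.500).
Solving J·Δ = −F gives Δ = (-0.201, -2.421, -0.085).
Then the next iterate is (p, q, r)₁ = (1.299, 0.579, -1.085).

(1.299, 0.579, -1.085)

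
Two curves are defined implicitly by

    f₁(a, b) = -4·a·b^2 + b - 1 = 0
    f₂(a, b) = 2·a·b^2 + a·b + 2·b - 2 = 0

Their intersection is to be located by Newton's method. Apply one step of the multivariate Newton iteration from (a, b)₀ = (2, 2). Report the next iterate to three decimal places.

(8.200, -2.200)

At (2, 2): F = (-31.000, 22.000).
Jacobian J = [[-4·b^2, -8·a·b + 1], [2·b^2 + b, 4·a·b + a + 2]].
At the point, J = [[-16.000, -31.000], [10.000, 20.000]] (det J = -10.000).
Solving J·Δ = −F gives Δ = (6.200, -4.200).
Then the next iterate is (a, b)₁ = (8.200, -2.200).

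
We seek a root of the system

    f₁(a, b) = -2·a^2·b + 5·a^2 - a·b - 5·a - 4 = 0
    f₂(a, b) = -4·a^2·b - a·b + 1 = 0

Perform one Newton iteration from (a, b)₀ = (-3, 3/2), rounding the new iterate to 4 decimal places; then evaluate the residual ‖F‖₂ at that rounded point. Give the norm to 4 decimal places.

At (-3, 3/2): F = (33.5000, -48.5000).
Jacobian J = [[-4·a·b + 10·a - b - 5, -2·a^2 - a], [-8·a·b - b, -4·a^2 - a]].
At the point, J = [[-18.5000, -15.0000], [34.5000, -33.0000]] (det J = 1128.0000).
Solving J·Δ = −F gives Δ = (1.6250, 0.2292).
Then the next iterate is (a, b)₁ = (-1.3750, 1.7292).
Re-evaluating at (-1.3750, 1.7292): F = (8.167237, -9.699425), so ‖F‖₂ = 12.6800.

12.6800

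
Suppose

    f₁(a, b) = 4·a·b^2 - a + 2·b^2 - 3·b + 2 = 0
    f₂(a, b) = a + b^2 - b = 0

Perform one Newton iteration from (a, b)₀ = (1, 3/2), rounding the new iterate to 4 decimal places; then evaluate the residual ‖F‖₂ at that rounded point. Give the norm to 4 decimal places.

At (1, 3/2): F = (10.0000, 1.7500).
Jacobian J = [[4·b^2 - 1, 8·a·b + 4·b - 3], [1, 2·b - 1]].
At the point, J = [[8.0000, 15.0000], [1.0000, 2.0000]] (det J = 1.0000).
Solving J·Δ = −F gives Δ = (6.2500, -4.0000).
Then the next iterate is (a, b)₁ = (7.2500, -2.5000).
Re-evaluating at (7.2500, -2.5000): F = (196.0000, 16.0000), so ‖F‖₂ = 196.6520.

196.6520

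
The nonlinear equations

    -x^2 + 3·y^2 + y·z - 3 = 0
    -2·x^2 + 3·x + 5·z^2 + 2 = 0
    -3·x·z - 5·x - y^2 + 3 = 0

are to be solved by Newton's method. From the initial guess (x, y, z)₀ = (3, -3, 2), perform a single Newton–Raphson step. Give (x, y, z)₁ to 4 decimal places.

At (3, -3, 2): F = (9.0000, 13.0000, -39.0000).
Jacobian J = [[-2·x, 6·y + z, y], [-4·x + 3, 0, 10·z], [-3·z - 5, -2·y, -3·x]].
At the point, J = [[-6.0000, -16.0000, -3.0000], [-9.0000, 0.0000, 20.0000], [-11.0000, 6.0000, -9.0000]] (det J = 5698.0000).
Solving J·Δ = −F gives Δ = (-1.6311, 1.4337, -1.3840).
Then the next iterate is (x, y, z)₁ = (1.3689, -1.5663, 0.6160).

(1.3689, -1.5663, 0.6160)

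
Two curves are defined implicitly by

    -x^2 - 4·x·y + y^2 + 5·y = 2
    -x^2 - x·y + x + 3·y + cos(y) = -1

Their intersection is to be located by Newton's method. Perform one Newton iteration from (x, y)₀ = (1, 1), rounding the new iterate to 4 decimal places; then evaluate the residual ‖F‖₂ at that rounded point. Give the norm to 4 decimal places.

At (1, 1): F = (-1.0000, 3.540302).
Jacobian J = [[-2·x - 4·y, -4·x + 2·y + 5], [-2·x - y + 1, -x - sin(y) + 3]].
At the point, J = [[-6.0000, 3.0000], [-2.0000, 1.158529]] (det J = -0.951174).
Solving J·Δ = −F gives Δ = (-12.3841, -24.4349).
Then the next iterate is (x, y)₁ = (-11.3841, -23.4349).
Re-evaluating at (-11.3841, -23.4349): F = (-766.718675, -477.198481), so ‖F‖₂ = 903.0924.

903.0924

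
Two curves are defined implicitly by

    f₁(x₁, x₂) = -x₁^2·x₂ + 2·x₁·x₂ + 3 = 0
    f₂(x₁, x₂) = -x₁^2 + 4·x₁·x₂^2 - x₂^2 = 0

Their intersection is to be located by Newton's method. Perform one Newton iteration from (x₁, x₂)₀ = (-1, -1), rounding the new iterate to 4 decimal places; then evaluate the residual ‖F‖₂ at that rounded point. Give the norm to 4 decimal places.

5.6641

At (-1, -1): F = (6.0000, -6.0000).
Jacobian J = [[-2·x₁·x₂ + 2·x₂, -x₁^2 + 2·x₁], [-2·x₁ + 4·x₂^2, 8·x₁·x₂ - 2·x₂]].
At the point, J = [[-4.0000, -3.0000], [6.0000, 10.0000]] (det J = -22.0000).
Solving J·Δ = −F gives Δ = (1.9091, -0.5455).
Then the next iterate is (x₁, x₂)₁ = (0.9091, -1.5455).
Re-evaluating at (0.9091, -1.5455): F = (1.467270, 5.470764), so ‖F‖₂ = 5.6641.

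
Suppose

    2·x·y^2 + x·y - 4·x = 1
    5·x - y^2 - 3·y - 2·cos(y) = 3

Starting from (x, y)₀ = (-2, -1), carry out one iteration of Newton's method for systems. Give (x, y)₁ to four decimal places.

(0.6909, -0.4879)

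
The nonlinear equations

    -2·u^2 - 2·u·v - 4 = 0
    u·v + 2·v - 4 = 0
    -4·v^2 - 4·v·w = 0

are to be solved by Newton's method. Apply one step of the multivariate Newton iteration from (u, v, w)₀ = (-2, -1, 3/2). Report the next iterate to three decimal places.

(-6.000, 13.000, -6.000)

At (-2, -1, 3/2): F = (-16.000, -4.000, 2.000).
Jacobian J = [[-4·u - 2·v, -2·u, 0], [v, u + 2, 0], [0, -8·v - 4·w, -4·v]].
At the point, J = [[10.000, 4.000, 0.000], [-1.000, 0.000, 0.000], [0.000, 2.000, 4.000]] (det J = 16.000).
Solving J·Δ = −F gives Δ = (-4.000, 14.000, -7.500).
Then the next iterate is (u, v, w)₁ = (-6.000, 13.000, -6.000).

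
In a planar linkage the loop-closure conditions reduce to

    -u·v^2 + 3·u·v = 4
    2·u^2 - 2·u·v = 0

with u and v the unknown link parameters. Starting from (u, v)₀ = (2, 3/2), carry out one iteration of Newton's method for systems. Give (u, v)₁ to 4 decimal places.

At (2, 3/2): F = (0.5000, 2.0000).
Jacobian J = [[-v^2 + 3·v, -2·u·v + 3·u], [4·u - 2·v, -2·u]].
At the point, J = [[2.2500, 0.0000], [5.0000, -4.0000]] (det J = -9.0000).
Solving J·Δ = −F gives Δ = (-0.2222, 0.2222).
Then the next iterate is (u, v)₁ = (1.7778, 1.7222).

(1.7778, 1.7222)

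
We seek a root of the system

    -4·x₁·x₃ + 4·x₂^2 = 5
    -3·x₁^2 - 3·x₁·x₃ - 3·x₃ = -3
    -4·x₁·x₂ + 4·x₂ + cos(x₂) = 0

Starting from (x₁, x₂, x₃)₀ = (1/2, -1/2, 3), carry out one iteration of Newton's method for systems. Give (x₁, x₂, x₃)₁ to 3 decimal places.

(-1.011, 0.768, 4.529)

At (1/2, -1/2, 3): F = (-10.000, -11.250, -0.12242).
Jacobian J = [[-4·x₃, 8·x₂, -4·x₁], [-6·x₁ - 3·x₃, 0, -3·x₁ - 3], [-4·x₂, -4·x₁ - sin(x₂) + 4, 0]].
At the point, J = [[-12.000, -4.000, -2.000], [-12.000, 0.000, -4.500], [2.000, 2.47943, 0.000]] (det J = -38.38277).
Solving J·Δ = −F gives Δ = (-1.511, 1.268, 1.529).
Then the next iterate is (x₁, x₂, x₃)₁ = (-1.011, 0.768, 4.529).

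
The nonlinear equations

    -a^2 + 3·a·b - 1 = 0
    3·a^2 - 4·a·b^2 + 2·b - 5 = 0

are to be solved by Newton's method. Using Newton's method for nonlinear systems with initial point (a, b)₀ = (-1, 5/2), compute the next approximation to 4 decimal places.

(0.0776, 2.7457)

At (-1, 5/2): F = (-9.5000, 28.0000).
Jacobian J = [[-2·a + 3·b, 3·a], [6·a - 4·b^2, -8·a·b + 2]].
At the point, J = [[9.5000, -3.0000], [-31.0000, 22.0000]] (det J = 116.0000).
Solving J·Δ = −F gives Δ = (1.0776, 0.2457).
Then the next iterate is (a, b)₁ = (0.0776, 2.7457).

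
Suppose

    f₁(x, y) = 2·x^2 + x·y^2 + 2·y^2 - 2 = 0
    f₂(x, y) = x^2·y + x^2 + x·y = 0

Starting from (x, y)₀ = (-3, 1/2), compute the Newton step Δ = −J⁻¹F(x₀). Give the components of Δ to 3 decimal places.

At (-3, 1/2): F = (15.750, 12.000).
Jacobian J = [[4·x + y^2, 2·x·y + 4·y], [2·x·y + 2·x + y, x^2 + x]].
At the point, J = [[-11.750, -1.000], [-8.500, 6.000]] (det J = -79.000).
Solving J·Δ = −F gives Δ = (1.348, -0.090).

(1.348, -0.090)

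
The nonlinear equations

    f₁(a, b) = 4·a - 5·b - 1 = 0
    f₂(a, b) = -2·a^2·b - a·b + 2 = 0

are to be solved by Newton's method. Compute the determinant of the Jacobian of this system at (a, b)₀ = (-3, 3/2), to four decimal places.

22.5000

J = [[4, -5], [-4·a·b - b, -2·a^2 - a]].
At the point, J = [[4.0000, -5.0000], [16.5000, -15.0000]].
det J = 22.5000.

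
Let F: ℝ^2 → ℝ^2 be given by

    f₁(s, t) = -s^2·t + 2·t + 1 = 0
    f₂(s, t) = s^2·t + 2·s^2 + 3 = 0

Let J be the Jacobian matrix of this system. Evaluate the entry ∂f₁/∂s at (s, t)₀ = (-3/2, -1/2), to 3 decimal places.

-1.500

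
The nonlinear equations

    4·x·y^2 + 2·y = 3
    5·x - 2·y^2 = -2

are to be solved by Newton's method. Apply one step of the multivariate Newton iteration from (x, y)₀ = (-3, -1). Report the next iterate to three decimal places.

(-0.175, -0.781)

At (-3, -1): F = (-17.000, -15.000).
Jacobian J = [[4·y^2, 8·x·y + 2], [5, -4·y]].
At the point, J = [[4.000, 26.000], [5.000, 4.000]] (det J = -114.000).
Solving J·Δ = −F gives Δ = (2.825, 0.219).
Then the next iterate is (x, y)₁ = (-0.175, -0.781).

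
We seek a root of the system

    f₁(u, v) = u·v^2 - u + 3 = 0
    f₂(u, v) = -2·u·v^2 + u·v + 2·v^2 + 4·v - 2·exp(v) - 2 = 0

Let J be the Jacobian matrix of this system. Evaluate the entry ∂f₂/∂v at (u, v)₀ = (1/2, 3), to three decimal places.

∂f₂/∂v = -4·u·v + u + 4·v - 2·exp(v) + 4.
At (1/2, 3) this is -29.671.

-29.671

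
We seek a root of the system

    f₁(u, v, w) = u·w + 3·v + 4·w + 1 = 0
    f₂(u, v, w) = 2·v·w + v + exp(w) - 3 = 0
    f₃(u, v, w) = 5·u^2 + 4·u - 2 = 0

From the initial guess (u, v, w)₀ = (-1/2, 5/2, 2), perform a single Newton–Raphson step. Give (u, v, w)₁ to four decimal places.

(-3.2500, -0.7938, 1.9661)

At (-1/2, 5/2, 2): F = (15.5000, 16.889056, -2.7500).
Jacobian J = [[w, 3, u + 4], [0, 2·w + 1, 2·v + exp(w)], [10·u + 4, 0, 0]].
At the point, J = [[2.0000, 3.0000, 3.5000], [0.0000, 5.0000, 12.389056], [-1.0000, 0.0000, 0.0000]] (det J = -19.667168).
Solving J·Δ = −F gives Δ = (-2.7500, -3.2938, -0.0339).
Then the next iterate is (u, v, w)₁ = (-3.2500, -0.7938, 1.9661).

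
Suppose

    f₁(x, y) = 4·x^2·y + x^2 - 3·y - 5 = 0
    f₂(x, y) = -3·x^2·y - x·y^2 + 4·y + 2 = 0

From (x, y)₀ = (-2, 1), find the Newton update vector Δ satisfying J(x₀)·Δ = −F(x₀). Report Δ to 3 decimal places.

(0.063, -0.825)

At (-2, 1): F = (12.000, -4.000).
Jacobian J = [[8·x·y + 2·x, 4·x^2 - 3], [-6·x·y - y^2, -3·x^2 - 2·x·y + 4]].
At the point, J = [[-20.000, 13.000], [11.000, -4.000]] (det J = -63.000).
Solving J·Δ = −F gives Δ = (0.063, -0.825).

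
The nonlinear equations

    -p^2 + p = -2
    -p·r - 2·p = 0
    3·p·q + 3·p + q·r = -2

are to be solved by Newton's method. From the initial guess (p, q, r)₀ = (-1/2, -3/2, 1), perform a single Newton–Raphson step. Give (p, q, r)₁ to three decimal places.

(-1.125, 23.125, -5.750)

At (-1/2, -3/2, 1): F = (1.250, 1.500, 1.250).
Jacobian J = [[-2·p + 1, 0, 0], [-r - 2, 0, -p], [3·q + 3, 3·p + r, q]].
At the point, J = [[2.000, 0.000, 0.000], [-3.000, 0.000, 0.500], [-1.500, -0.500, -1.500]] (det J = 0.500).
Solving J·Δ = −F gives Δ = (-0.625, 24.625, -6.750).
Then the next iterate is (p, q, r)₁ = (-1.125, 23.125, -5.750).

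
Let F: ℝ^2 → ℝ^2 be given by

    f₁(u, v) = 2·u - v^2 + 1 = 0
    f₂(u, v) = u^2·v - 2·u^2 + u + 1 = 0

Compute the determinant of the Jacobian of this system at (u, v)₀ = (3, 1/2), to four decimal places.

J = [[2, -2·v], [2·u·v - 4·u + 1, u^2]].
At the point, J = [[2.0000, -1.0000], [-8.0000, 9.0000]].
det J = 10.0000.

10.0000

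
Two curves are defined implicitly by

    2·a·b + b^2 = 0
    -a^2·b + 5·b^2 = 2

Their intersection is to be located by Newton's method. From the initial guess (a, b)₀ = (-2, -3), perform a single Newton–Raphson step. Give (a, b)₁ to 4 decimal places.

(-0.0476, -2.0714)

At (-2, -3): F = (21.0000, 55.0000).
Jacobian J = [[2·b, 2·a + 2·b], [-2·a·b, -a^2 + 10·b]].
At the point, J = [[-6.0000, -10.0000], [-12.0000, -34.0000]] (det J = 84.0000).
Solving J·Δ = −F gives Δ = (1.9524, 0.9286).
Then the next iterate is (a, b)₁ = (-0.0476, -2.0714).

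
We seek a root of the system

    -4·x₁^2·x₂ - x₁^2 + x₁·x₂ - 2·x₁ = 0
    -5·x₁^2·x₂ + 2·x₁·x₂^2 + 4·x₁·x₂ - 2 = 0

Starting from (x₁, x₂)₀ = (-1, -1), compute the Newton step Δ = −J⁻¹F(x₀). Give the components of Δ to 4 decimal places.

(-0.3333, 1.8000)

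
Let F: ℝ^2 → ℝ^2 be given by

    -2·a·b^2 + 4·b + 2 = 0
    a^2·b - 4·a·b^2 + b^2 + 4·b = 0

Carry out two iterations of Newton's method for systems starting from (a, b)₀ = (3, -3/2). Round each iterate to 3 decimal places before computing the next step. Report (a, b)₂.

(1.045, -0.609)

At (3, -3/2): F = (-17.500, -44.250).
Jacobian J = [[-2·b^2, -4·a·b + 4], [2·a·b - 4·b^2, a^2 - 8·a·b + 2·b + 4]].
At the point, J = [[-4.500, 22.000], [-18.000, 46.000]] (det J = 189.000).
Solving J·Δ = −F gives Δ = (-0.892, 0.613).
Then the next iterate is (a, b)₁ = (2.108, -0.887).
Round to (2.108, -0.887) and repeat: F = (-4.86502, -13.33680), J = [[-1.57354, 11.47918], [-6.88667, 21.62803]].
Δ = (-1.063, 0.278), so (a, b)₂ = (1.045, -0.609).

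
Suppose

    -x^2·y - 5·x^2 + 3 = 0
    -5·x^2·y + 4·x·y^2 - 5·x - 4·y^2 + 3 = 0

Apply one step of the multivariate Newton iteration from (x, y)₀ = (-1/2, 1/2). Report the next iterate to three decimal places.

(-0.772, 1.022)

At (-1/2, 1/2): F = (1.625, 3.375).
Jacobian J = [[-2·x·y - 10·x, -x^2], [-10·x·y + 4·y^2 - 5, -5·x^2 + 8·x·y - 8·y]].
At the point, J = [[5.500, -0.250], [-1.500, -7.250]] (det J = -40.250).
Solving J·Δ = −F gives Δ = (-0.272, 0.522).
Then the next iterate is (x, y)₁ = (-0.772, 1.022).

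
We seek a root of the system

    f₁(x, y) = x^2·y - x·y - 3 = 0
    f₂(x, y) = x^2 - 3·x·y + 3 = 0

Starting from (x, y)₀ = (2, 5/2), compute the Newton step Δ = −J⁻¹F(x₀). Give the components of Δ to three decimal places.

At (2, 5/2): F = (2.000, -8.000).
Jacobian J = [[2·x·y - y, x^2 - x], [2·x - 3·y, -3·x]].
At the point, J = [[7.500, 2.000], [-3.500, -6.000]] (det J = -38.000).
Solving J·Δ = −F gives Δ = (0.105, -1.395).

(0.105, -1.395)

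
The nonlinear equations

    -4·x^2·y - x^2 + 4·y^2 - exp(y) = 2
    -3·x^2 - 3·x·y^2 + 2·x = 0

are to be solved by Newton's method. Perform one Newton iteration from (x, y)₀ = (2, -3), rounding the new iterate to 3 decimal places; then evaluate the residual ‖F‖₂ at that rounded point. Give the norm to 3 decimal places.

122.050

At (2, -3): F = (77.95021, -62.000).
Jacobian J = [[-8·x·y - 2·x, -4·x^2 + 8·y - exp(y)], [-6·x - 3·y^2 + 2, -6·x·y]].
At the point, J = [[44.000, -40.04979], [-37.000, 36.000]] (det J = 102.15788).
Solving J·Δ = −F gives Δ = (-3.163, -1.529).
Then the next iterate is (x, y)₁ = (-1.163, -4.529).
Re-evaluating at (-1.163, -4.529): F = (103.18714, 65.18211), so ‖F‖₂ = 122.050.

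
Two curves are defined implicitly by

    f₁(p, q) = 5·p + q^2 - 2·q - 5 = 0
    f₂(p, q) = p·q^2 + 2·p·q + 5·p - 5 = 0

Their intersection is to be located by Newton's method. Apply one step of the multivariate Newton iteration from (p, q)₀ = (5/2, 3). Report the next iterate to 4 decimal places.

(1.0000, 2.2500)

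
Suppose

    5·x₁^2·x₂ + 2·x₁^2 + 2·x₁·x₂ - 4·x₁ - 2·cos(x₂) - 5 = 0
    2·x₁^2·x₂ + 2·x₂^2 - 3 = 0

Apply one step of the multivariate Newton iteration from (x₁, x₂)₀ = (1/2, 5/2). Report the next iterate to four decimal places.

At (1/2, 5/2): F = (0.727287, 10.7500).
Jacobian J = [[10·x₁·x₂ + 4·x₁ + 2·x₂ - 4, 5·x₁^2 + 2·x₁ + 2·sin(x₂)], [4·x₁·x₂, 2·x₁^2 + 4·x₂]].
At the point, J = [[15.5000, 3.446944], [5.0000, 10.5000]] (det J = 145.515279).
Solving J·Δ = −F gives Δ = (0.2022, -1.1201).
Then the next iterate is (x₁, x₂)₁ = (0.7022, 1.3799).

(0.7022, 1.3799)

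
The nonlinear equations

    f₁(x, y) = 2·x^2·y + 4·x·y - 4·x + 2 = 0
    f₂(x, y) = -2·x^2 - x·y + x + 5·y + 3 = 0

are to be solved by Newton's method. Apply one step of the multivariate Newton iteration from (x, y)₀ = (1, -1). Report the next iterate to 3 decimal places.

At (1, -1): F = (-8.000, -2.000).
Jacobian J = [[4·x·y + 4·y - 4, 2·x^2 + 4·x], [-4·x - y + 1, -x + 5]].
At the point, J = [[-12.000, 6.000], [-2.000, 4.000]] (det J = -36.000).
Solving J·Δ = −F gives Δ = (-0.556, 0.222).
Then the next iterate is (x, y)₁ = (0.444, -0.778).

(0.444, -0.778)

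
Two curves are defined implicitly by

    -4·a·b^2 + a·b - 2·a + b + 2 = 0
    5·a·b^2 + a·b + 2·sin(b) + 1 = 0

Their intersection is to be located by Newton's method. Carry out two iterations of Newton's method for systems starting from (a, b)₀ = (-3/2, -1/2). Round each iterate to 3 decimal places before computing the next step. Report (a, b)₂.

(-0.792, -1.694)

At (-3/2, -1/2): F = (6.750, -1.08385).
Jacobian J = [[-4·b^2 + b - 2, -8·a·b + a + 1], [5·b^2 + b, 10·a·b + a + 2·cos(b)]].
At the point, J = [[-3.500, -6.500], [0.750, 7.75517]] (det J = -22.26808).
Solving J·Δ = −F gives Δ = (2.034, -0.057).
Then the next iterate is (a, b)₁ = (0.534, -0.557).
Round to (0.534, -0.557) and repeat: F = (-0.58513, 0.47364), J = [[-3.79800, 3.91350], [0.99425, -0.74269]].
Δ = (-1.326, -1.137), so (a, b)₂ = (-0.792, -1.694).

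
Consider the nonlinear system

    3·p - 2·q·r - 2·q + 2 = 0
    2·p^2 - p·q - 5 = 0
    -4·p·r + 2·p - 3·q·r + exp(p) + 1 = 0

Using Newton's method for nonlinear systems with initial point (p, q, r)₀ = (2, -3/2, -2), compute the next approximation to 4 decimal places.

(1.1695, -2.4449, -2.2062)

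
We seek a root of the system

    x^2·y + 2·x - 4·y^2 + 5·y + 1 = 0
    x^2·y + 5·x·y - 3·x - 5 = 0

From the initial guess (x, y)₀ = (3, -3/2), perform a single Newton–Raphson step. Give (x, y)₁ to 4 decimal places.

At (3, -3/2): F = (-23.0000, -50.0000).
Jacobian J = [[2·x·y + 2, x^2 - 8·y + 5], [2·x·y + 5·y - 3, x^2 + 5·x]].
At the point, J = [[-7.0000, 26.0000], [-19.5000, 24.0000]] (det J = 339.0000).
Solving J·Δ = −F gives Δ = (-2.2065, 0.2906).
Then the next iterate is (x, y)₁ = (0.7935, -1.2094).

(0.7935, -1.2094)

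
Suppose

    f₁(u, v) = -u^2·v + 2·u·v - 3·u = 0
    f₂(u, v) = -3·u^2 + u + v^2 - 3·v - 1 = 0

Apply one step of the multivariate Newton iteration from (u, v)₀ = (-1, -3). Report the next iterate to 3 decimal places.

At (-1, -3): F = (12.000, 13.000).
Jacobian J = [[-2·u·v + 2·v - 3, -u^2 + 2·u], [-6·u + 1, 2·v - 3]].
At the point, J = [[-15.000, -3.000], [7.000, -9.000]] (det J = 156.000).
Solving J·Δ = −F gives Δ = (0.442, 1.788).
Then the next iterate is (u, v)₁ = (-0.558, -1.212).

(-0.558, -1.212)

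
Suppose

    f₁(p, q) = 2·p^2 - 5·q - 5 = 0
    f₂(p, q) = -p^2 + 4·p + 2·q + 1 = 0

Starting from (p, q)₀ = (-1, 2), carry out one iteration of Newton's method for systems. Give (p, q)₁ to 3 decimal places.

(0.182, -1.545)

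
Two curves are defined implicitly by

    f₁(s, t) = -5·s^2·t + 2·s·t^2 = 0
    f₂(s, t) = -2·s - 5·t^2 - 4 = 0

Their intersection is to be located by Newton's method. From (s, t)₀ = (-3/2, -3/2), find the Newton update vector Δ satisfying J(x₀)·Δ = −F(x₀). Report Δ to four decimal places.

At (-3/2, -3/2): F = (10.1250, -12.2500).
Jacobian J = [[-10·s·t + 2·t^2, -5·s^2 + 4·s·t], [-2, -10·t]].
At the point, J = [[-18.0000, -2.2500], [-2.0000, 15.0000]] (det J = -274.5000).
Solving J·Δ = −F gives Δ = (0.4529, 0.8770).

(0.4529, 0.8770)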